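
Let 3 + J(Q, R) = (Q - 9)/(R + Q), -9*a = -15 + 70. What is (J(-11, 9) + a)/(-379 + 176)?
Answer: -8/1827 ≈ -0.0043788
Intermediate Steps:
a = -55/9 (a = -(-15 + 70)/9 = -⅑*55 = -55/9 ≈ -6.1111)
J(Q, R) = -3 + (-9 + Q)/(Q + R) (J(Q, R) = -3 + (Q - 9)/(R + Q) = -3 + (-9 + Q)/(Q + R))
(J(-11, 9) + a)/(-379 + 176) = ((-9 - 3*9 - 2*(-11))/(-11 + 9) - 55/9)/(-379 + 176) = ((-9 - 27 + 22)/(-2) - 55/9)/(-203) = (-½*(-14) - 55/9)*(-1/203) = (7 - 55/9)*(-1/203) = (8/9)*(-1/203) = -8/1827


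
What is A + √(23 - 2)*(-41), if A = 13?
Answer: 13 - 41*√21 ≈ -174.89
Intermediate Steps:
A + √(23 - 2)*(-41) = 13 + √(23 - 2)*(-41) = 13 + √21*(-41) = 13 - 41*√21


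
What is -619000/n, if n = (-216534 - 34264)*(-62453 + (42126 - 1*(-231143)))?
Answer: 77375/6609028896 ≈ 1.1707e-5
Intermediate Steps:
n = -52872231168 (n = -250798*(-62453 + (42126 + 231143)) = -250798*(-62453 + 273269) = -250798*210816 = -52872231168)
-619000/n = -619000/(-52872231168) = -619000*(-1/52872231168) = 77375/6609028896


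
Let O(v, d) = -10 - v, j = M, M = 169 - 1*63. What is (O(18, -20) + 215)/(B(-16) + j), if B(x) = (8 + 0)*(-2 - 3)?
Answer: 17/6 ≈ 2.8333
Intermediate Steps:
M = 106 (M = 169 - 63 = 106)
j = 106
B(x) = -40 (B(x) = 8*(-5) = -40)
(O(18, -20) + 215)/(B(-16) + j) = ((-10 - 1*18) + 215)/(-40 + 106) = ((-10 - 18) + 215)/66 = (-28 + 215)*(1/66) = 187*(1/66) = 17/6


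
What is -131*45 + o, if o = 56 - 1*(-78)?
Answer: -5761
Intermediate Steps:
o = 134 (o = 56 + 78 = 134)
-131*45 + o = -131*45 + 134 = -5895 + 134 = -5761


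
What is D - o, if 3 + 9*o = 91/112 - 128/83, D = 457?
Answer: 1822339/3984 ≈ 457.41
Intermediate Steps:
o = -1651/3984 (o = -⅓ + (91/112 - 128/83)/9 = -⅓ + (91*(1/112) - 128*1/83)/9 = -⅓ + (13/16 - 128/83)/9 = -⅓ + (⅑)*(-969/1328) = -⅓ - 323/3984 = -1651/3984 ≈ -0.41441)
D - o = 457 - 1*(-1651/3984) = 457 + 1651/3984 = 1822339/3984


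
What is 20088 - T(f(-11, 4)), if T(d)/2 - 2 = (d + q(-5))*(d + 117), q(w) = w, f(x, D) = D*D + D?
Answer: 15974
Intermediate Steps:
f(x, D) = D + D**2 (f(x, D) = D**2 + D = D + D**2)
T(d) = 4 + 2*(-5 + d)*(117 + d) (T(d) = 4 + 2*((d - 5)*(d + 117)) = 4 + 2*((-5 + d)*(117 + d)) = 4 + 2*(-5 + d)*(117 + d))
20088 - T(f(-11, 4)) = 20088 - (-1166 + 2*(4*(1 + 4))**2 + 224*(4*(1 + 4))) = 20088 - (-1166 + 2*(4*5)**2 + 224*(4*5)) = 20088 - (-1166 + 2*20**2 + 224*20) = 20088 - (-1166 + 2*400 + 4480) = 20088 - (-1166 + 800 + 4480) = 20088 - 1*4114 = 20088 - 4114 = 15974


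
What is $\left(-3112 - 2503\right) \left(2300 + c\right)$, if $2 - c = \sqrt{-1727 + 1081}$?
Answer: $-12925730 + 5615 i \sqrt{646} \approx -1.2926 \cdot 10^{7} + 1.4271 \cdot 10^{5} i$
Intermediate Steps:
$c = 2 - i \sqrt{646}$ ($c = 2 - \sqrt{-1727 + 1081} = 2 - \sqrt{-646} = 2 - i \sqrt{646} \approx 2.0 - 25.417 i$)
$\left(-3112 - 2503\right) \left(2300 + c\right) = \left(-3112 - 2503\right) \left(2300 + \left(2 - i \sqrt{646}\right)\right) = - 5615 \left(2302 - i \sqrt{646}\right) = -12925730 + 5615 i \sqrt{646}$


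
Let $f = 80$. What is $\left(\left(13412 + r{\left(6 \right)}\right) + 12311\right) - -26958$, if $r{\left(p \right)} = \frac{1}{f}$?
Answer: $\frac{4214481}{80} \approx 52681.0$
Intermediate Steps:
$r{\left(p \right)} = \frac{1}{80}$
$\left(\left(13412 + r{\left(6 \right)}\right) + 12311\right) - -26958 = \left(\left(13412 + \frac{1}{80}\right) + 12311\right) - -26958 = \left(\frac{1072961}{80} + 12311\right) + 26958 = \frac{2057841}{80} + 26958 = \frac{4214481}{80}$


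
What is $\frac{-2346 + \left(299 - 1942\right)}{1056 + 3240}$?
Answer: $- \frac{3989}{4296} \approx -0.92854$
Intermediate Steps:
$\frac{-2346 + \left(299 - 1942\right)}{1056 + 3240} = \frac{-2346 - 1643}{4296} = \left(-3989\right) \frac{1}{4296} = - \frac{3989}{4296}$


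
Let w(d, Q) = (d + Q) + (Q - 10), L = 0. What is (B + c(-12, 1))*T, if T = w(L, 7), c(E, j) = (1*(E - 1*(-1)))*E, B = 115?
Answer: 988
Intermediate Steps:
c(E, j) = E*(1 + E) (c(E, j) = (1*(E + 1))*E = (1*(1 + E))*E = (1 + E)*E = E*(1 + E))
w(d, Q) = -10 + d + 2*Q (w(d, Q) = (Q + d) + (-10 + Q) = -10 + d + 2*Q)
T = 4 (T = -10 + 0 + 2*7 = -10 + 0 + 14 = 4)
(B + c(-12, 1))*T = (115 - 12*(1 - 12))*4 = (115 - 12*(-11))*4 = (115 + 132)*4 = 247*4 = 988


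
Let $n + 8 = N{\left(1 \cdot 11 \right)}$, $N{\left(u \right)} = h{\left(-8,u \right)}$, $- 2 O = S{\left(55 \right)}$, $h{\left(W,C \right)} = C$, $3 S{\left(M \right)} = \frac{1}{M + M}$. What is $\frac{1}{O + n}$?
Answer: $\frac{660}{1979} \approx 0.3335$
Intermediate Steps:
$S{\left(M \right)} = \frac{1}{6 M}$ ($S{\left(M \right)} = \frac{1}{3 \left(M + M\right)} = \frac{1}{3 \cdot 2 M} = \frac{\frac{1}{2} \frac{1}{M}}{3} = \frac{1}{6 M}$)
$O = - \frac{1}{660}$ ($O = - \frac{\frac{1}{6} \cdot \frac{1}{55}}{2} = \left(- \frac{1}{2}\right) \frac{1}{330} = - \frac{1}{660} \approx -0.0015152$)
$N{\left(u \right)} = u$
$n = 3$ ($n = -8 + 1 \cdot 11 = -8 + 11 = 3$)
$\frac{1}{O + n} = \frac{1}{- \frac{1}{660} + 3} = \frac{1}{\frac{1979}{660}} = \frac{660}{1979}$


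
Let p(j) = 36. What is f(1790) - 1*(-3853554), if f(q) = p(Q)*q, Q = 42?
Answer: 3917994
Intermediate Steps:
f(q) = 36*q
f(1790) - 1*(-3853554) = 36*1790 - 1*(-3853554) = 64440 + 3853554 = 3917994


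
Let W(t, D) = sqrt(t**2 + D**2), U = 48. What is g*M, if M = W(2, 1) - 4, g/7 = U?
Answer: -1344 + 336*sqrt(5) ≈ -592.68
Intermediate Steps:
g = 336 (g = 7*48 = 336)
W(t, D) = sqrt(D**2 + t**2)
M = -4 + sqrt(5) (M = sqrt(1**2 + 2**2) - 4 = sqrt(1 + 4) - 4 = sqrt(5) - 4 = -4 + sqrt(5) ≈ -1.7639)
g*M = 336*(-4 + sqrt(5)) = -1344 + 336*sqrt(5)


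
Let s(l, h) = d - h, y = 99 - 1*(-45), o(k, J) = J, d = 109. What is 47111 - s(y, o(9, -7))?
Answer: 46995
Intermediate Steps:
y = 144 (y = 99 + 45 = 144)
s(l, h) = 109 - h
47111 - s(y, o(9, -7)) = 47111 - (109 - 1*(-7)) = 47111 - (109 + 7) = 47111 - 1*116 = 47111 - 116 = 46995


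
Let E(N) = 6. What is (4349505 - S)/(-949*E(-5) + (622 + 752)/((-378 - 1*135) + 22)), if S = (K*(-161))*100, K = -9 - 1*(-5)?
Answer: -2103986555/2797128 ≈ -752.20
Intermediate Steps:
K = -4 (K = -9 + 5 = -4)
S = 64400 (S = -4*(-161)*100 = 644*100 = 64400)
(4349505 - S)/(-949*E(-5) + (622 + 752)/((-378 - 1*135) + 22)) = (4349505 - 1*64400)/(-949*6 + (622 + 752)/((-378 - 1*135) + 22)) = (4349505 - 64400)/(-5694 + 1374/((-378 - 135) + 22)) = 4285105/(-5694 + 1374/(-513 + 22)) = 4285105/(-5694 + 1374/(-491)) = 4285105/(-5694 + 1374*(-1/491)) = 4285105/(-5694 - 1374/491) = 4285105/(-2797128/491) = 4285105*(-491/2797128) = -2103986555/2797128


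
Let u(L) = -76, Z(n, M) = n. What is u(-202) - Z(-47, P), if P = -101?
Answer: -29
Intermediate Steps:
u(-202) - Z(-47, P) = -76 - 1*(-47) = -76 + 47 = -29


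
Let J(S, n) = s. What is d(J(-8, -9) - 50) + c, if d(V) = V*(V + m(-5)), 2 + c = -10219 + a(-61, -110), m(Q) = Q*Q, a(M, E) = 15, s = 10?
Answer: -9606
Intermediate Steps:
m(Q) = Q²
J(S, n) = 10
c = -10206 (c = -2 + (-10219 + 15) = -2 - 10204 = -10206)
d(V) = V*(25 + V) (d(V) = V*(V + (-5)²) = V*(V + 25) = V*(25 + V))
d(J(-8, -9) - 50) + c = (10 - 50)*(25 + (10 - 50)) - 10206 = -40*(25 - 40) - 10206 = -40*(-15) - 10206 = 600 - 10206 = -9606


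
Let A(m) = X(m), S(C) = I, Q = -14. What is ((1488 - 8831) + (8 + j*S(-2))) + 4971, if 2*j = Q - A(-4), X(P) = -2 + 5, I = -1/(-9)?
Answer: -42569/18 ≈ -2364.9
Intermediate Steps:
I = ⅑ (I = -1*(-⅑) = ⅑ ≈ 0.11111)
S(C) = ⅑
X(P) = 3
A(m) = 3
j = -17/2 (j = (-14 - 1*3)/2 = (-14 - 3)/2 = (½)*(-17) = -17/2 ≈ -8.5000)
((1488 - 8831) + (8 + j*S(-2))) + 4971 = ((1488 - 8831) + (8 - 17/2*⅑)) + 4971 = (-7343 + (8 - 17/18)) + 4971 = (-7343 + 127/18) + 4971 = -132047/18 + 4971 = -42569/18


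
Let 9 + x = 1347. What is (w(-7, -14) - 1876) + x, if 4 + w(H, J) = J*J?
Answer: -346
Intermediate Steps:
x = 1338 (x = -9 + 1347 = 1338)
w(H, J) = -4 + J**2 (w(H, J) = -4 + J*J = -4 + J**2)
(w(-7, -14) - 1876) + x = ((-4 + (-14)**2) - 1876) + 1338 = ((-4 + 196) - 1876) + 1338 = (192 - 1876) + 1338 = -1684 + 1338 = -346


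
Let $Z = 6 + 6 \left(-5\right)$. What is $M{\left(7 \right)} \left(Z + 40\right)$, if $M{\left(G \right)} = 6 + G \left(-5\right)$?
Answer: $-464$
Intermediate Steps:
$M{\left(G \right)} = 6 - 5 G$
$Z = -24$ ($Z = 6 - 30 = -24$)
$M{\left(7 \right)} \left(Z + 40\right) = \left(6 - 35\right) \left(-24 + 40\right) = \left(6 - 35\right) 16 = \left(-29\right) 16 = -464$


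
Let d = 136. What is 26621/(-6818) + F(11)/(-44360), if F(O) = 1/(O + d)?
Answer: -12399529867/3175688040 ≈ -3.9045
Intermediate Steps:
F(O) = 1/(136 + O) (F(O) = 1/(O + 136) = 1/(136 + O))
26621/(-6818) + F(11)/(-44360) = 26621/(-6818) + 1/((136 + 11)*(-44360)) = 26621*(-1/6818) - 1/44360/147 = -3803/974 + (1/147)*(-1/44360) = -3803/974 - 1/6520920 = -12399529867/3175688040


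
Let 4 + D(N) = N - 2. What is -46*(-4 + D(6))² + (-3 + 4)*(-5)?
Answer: -741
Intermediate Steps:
D(N) = -6 + N (D(N) = -4 + (N - 2) = -4 + (-2 + N) = -6 + N)
-46*(-4 + D(6))² + (-3 + 4)*(-5) = -46*(-4 + (-6 + 6))² + (-3 + 4)*(-5) = -46*(-4 + 0)² + 1*(-5) = -46*(-4)² - 5 = -46*16 - 5 = -736 - 5 = -741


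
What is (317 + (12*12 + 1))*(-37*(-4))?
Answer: 68376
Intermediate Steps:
(317 + (12*12 + 1))*(-37*(-4)) = (317 + (144 + 1))*148 = (317 + 145)*148 = 462*148 = 68376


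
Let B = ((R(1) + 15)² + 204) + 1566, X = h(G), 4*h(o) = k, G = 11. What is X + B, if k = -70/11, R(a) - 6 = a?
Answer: 49553/22 ≈ 2252.4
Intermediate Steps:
R(a) = 6 + a
k = -70/11 (k = -70*1/11 = -70/11 ≈ -6.3636)
h(o) = -35/22 (h(o) = (¼)*(-70/11) = -35/22)
X = -35/22 ≈ -1.5909
B = 2254 (B = (((6 + 1) + 15)² + 204) + 1566 = ((7 + 15)² + 204) + 1566 = (22² + 204) + 1566 = (484 + 204) + 1566 = 688 + 1566 = 2254)
X + B = -35/22 + 2254 = 49553/22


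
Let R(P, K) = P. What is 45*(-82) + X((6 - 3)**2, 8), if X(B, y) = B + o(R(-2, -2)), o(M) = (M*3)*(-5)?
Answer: -3651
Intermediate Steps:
o(M) = -15*M (o(M) = (3*M)*(-5) = -15*M)
X(B, y) = 30 + B (X(B, y) = B - 15*(-2) = B + 30 = 30 + B)
45*(-82) + X((6 - 3)**2, 8) = 45*(-82) + (30 + (6 - 3)**2) = -3690 + (30 + 3**2) = -3690 + (30 + 9) = -3690 + 39 = -3651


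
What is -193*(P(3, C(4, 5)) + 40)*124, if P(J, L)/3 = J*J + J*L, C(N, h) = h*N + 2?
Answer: -6341980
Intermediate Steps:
C(N, h) = 2 + N*h (C(N, h) = N*h + 2 = 2 + N*h)
P(J, L) = 3*J**2 + 3*J*L (P(J, L) = 3*(J*J + J*L) = 3*(J**2 + J*L) = 3*J**2 + 3*J*L)
-193*(P(3, C(4, 5)) + 40)*124 = -193*(3*3*(3 + (2 + 4*5)) + 40)*124 = -193*(3*3*(3 + (2 + 20)) + 40)*124 = -193*(3*3*(3 + 22) + 40)*124 = -193*(3*3*25 + 40)*124 = -193*(225 + 40)*124 = -193*265*124 = -51145*124 = -6341980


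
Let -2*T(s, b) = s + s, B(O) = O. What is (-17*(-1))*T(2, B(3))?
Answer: -34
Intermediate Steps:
T(s, b) = -s (T(s, b) = -(s + s)/2 = -s)
(-17*(-1))*T(2, B(3)) = (-17*(-1))*(-1*2) = 17*(-2) = -34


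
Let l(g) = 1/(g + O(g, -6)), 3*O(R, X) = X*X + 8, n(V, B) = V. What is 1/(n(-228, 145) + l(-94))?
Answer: -238/54267 ≈ -0.0043857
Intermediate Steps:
O(R, X) = 8/3 + X²/3 (O(R, X) = (X*X + 8)/3 = (X² + 8)/3 = (8 + X²)/3 = 8/3 + X²/3)
l(g) = 1/(44/3 + g) (l(g) = 1/(g + (8/3 + (⅓)*(-6)²)) = 1/(g + (8/3 + (⅓)*36)) = 1/(g + (8/3 + 12)) = 1/(g + 44/3) = 1/(44/3 + g))
1/(n(-228, 145) + l(-94)) = 1/(-228 + 3/(44 + 3*(-94))) = 1/(-228 + 3/(44 - 282)) = 1/(-228 + 3/(-238)) = 1/(-228 + 3*(-1/238)) = 1/(-228 - 3/238) = 1/(-54267/238) = -238/54267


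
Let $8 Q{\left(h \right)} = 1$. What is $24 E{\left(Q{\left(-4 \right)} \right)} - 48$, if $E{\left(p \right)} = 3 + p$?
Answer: $27$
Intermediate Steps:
$Q{\left(h \right)} = \frac{1}{8}$ ($Q{\left(h \right)} = \frac{1}{8} \cdot 1 = \frac{1}{8}$)
$24 E{\left(Q{\left(-4 \right)} \right)} - 48 = 24 \left(3 + \frac{1}{8}\right) - 48 = 24 \cdot \frac{25}{8} - 48 = 75 - 48 = 27$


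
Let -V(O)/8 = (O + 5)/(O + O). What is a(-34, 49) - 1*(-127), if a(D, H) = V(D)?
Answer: 2101/17 ≈ 123.59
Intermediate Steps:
V(O) = -4*(5 + O)/O (V(O) = -8*(O + 5)/(O + O) = -8*(5 + O)/(2*O) = -8*(5 + O)*1/(2*O) = -4*(5 + O)/O)
a(D, H) = -4 - 20/D
a(-34, 49) - 1*(-127) = (-4 - 20/(-34)) - 1*(-127) = (-4 - 20*(-1/34)) + 127 = (-4 + 10/17) + 127 = -58/17 + 127 = 2101/17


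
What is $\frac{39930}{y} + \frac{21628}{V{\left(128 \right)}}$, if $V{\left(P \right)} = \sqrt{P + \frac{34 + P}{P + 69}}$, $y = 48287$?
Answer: $\frac{39930}{48287} + \frac{10814 \sqrt{4999466}}{12689} \approx 1906.4$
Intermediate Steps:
$V{\left(P \right)} = \sqrt{P + \frac{34 + P}{69 + P}}$
$\frac{39930}{y} + \frac{21628}{V{\left(128 \right)}} = \frac{39930}{48287} + \frac{21628}{\sqrt{\frac{34 + 128 + 128 \left(69 + 128\right)}{69 + 128}}} = 39930 \cdot \frac{1}{48287} + \frac{21628}{\sqrt{\frac{34 + 128 + 128 \cdot 197}{197}}} = \frac{39930}{48287} + \frac{21628}{\sqrt{\frac{34 + 128 + 25216}{197}}} = \frac{39930}{48287} + \frac{21628}{\sqrt{\frac{1}{197} \cdot 25378}} = \frac{39930}{48287} + \frac{21628}{\sqrt{\frac{25378}{197}}} = \frac{39930}{48287} + \frac{21628}{\frac{1}{197} \sqrt{4999466}} = \frac{39930}{48287} + 21628 \frac{\sqrt{4999466}}{25378} = \frac{39930}{48287} + \frac{10814 \sqrt{4999466}}{12689}$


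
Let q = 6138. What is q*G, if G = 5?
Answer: 30690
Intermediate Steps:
q*G = 6138*5 = 30690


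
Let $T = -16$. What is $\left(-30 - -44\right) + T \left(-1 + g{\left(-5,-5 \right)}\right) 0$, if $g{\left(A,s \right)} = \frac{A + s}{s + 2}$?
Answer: $14$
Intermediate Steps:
$g{\left(A,s \right)} = \frac{A + s}{2 + s}$
$\left(-30 - -44\right) + T \left(-1 + g{\left(-5,-5 \right)}\right) 0 = \left(-30 - -44\right) - 16 \left(-1 + \frac{-5 - 5}{2 - 5}\right) 0 = \left(-30 + 44\right) - 16 \left(-1 + \frac{1}{-3} \left(-10\right)\right) 0 = 14 - 16 \left(-1 - - \frac{10}{3}\right) 0 = 14 - 16 \left(-1 + \frac{10}{3}\right) 0 = 14 - 16 \cdot \frac{7}{3} \cdot 0 = 14 - 0 = 14 + 0 = 14$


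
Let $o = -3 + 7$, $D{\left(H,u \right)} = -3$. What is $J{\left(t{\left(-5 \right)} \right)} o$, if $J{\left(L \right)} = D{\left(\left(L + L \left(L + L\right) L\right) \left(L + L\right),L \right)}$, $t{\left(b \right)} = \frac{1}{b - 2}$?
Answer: $-12$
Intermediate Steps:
$t{\left(b \right)} = \frac{1}{-2 + b}$
$J{\left(L \right)} = -3$
$o = 4$
$J{\left(t{\left(-5 \right)} \right)} o = \left(-3\right) 4 = -12$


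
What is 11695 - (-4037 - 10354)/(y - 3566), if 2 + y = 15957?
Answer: 11146442/953 ≈ 11696.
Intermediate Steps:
y = 15955 (y = -2 + 15957 = 15955)
11695 - (-4037 - 10354)/(y - 3566) = 11695 - (-4037 - 10354)/(15955 - 3566) = 11695 - (-14391)/12389 = 11695 - 1*(-1107/953) = 11695 + 1107/953 = 11146442/953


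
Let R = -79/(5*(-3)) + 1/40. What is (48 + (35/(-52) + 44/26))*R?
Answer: 323723/1248 ≈ 259.39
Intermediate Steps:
R = 127/24 (R = -79/(-15) + 1*(1/40) = -79*(-1/15) + 1/40 = 79/15 + 1/40 = 127/24 ≈ 5.2917)
(48 + (35/(-52) + 44/26))*R = (48 + (35/(-52) + 44/26))*(127/24) = (48 + (35*(-1/52) + 44*(1/26)))*(127/24) = (48 + (-35/52 + 22/13))*(127/24) = (48 + 53/52)*(127/24) = (2549/52)*(127/24) = 323723/1248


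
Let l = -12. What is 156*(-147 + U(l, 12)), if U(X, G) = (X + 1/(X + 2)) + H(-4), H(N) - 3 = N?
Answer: -124878/5 ≈ -24976.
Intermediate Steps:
H(N) = 3 + N
U(X, G) = -1 + X + 1/(2 + X) (U(X, G) = (X + 1/(X + 2)) + (3 - 4) = (X + 1/(2 + X)) - 1 = -1 + X + 1/(2 + X))
156*(-147 + U(l, 12)) = 156*(-147 + (-1 - 12 + (-12)**2)/(2 - 12)) = 156*(-147 + (-1 - 12 + 144)/(-10)) = 156*(-147 - 1/10*131) = 156*(-147 - 131/10) = 156*(-1601/10) = -124878/5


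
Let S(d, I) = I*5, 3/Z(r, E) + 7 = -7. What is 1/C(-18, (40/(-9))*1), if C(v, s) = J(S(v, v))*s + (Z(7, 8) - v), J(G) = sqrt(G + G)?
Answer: 31374/6830009 + 47040*I*sqrt(5)/6830009 ≈ 0.0045936 + 0.0154*I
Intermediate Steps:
Z(r, E) = -3/14 (Z(r, E) = 3/(-7 - 7) = 3/(-14) = 3*(-1/14) = -3/14)
S(d, I) = 5*I
J(G) = sqrt(2)*sqrt(G) (J(G) = sqrt(2*G) = sqrt(2)*sqrt(G))
C(v, s) = -3/14 - v + s*sqrt(10)*sqrt(v) (C(v, s) = (sqrt(2)*sqrt(5*v))*s + (-3/14 - v) = (sqrt(2)*(sqrt(5)*sqrt(v)))*s + (-3/14 - v) = (sqrt(10)*sqrt(v))*s + (-3/14 - v) = s*sqrt(10)*sqrt(v) + (-3/14 - v) = -3/14 - v + s*sqrt(10)*sqrt(v))
1/C(-18, (40/(-9))*1) = 1/(-3/14 - 1*(-18) + ((40/(-9))*1)*sqrt(10)*sqrt(-18)) = 1/(-3/14 + 18 + ((40*(-1/9))*1)*sqrt(10)*(3*I*sqrt(2))) = 1/(-3/14 + 18 + (-40/9*1)*sqrt(10)*(3*I*sqrt(2))) = 1/(-3/14 + 18 - 40*sqrt(10)*3*I*sqrt(2)/9) = 1/(-3/14 + 18 - 80*I*sqrt(5)/3) = 1/(249/14 - 80*I*sqrt(5)/3)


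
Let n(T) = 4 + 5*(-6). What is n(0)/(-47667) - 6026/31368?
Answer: -15912543/83067692 ≈ -0.19156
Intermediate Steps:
n(T) = -26 (n(T) = 4 - 30 = -26)
n(0)/(-47667) - 6026/31368 = -26/(-47667) - 6026/31368 = -26*(-1/47667) - 6026*1/31368 = 26/47667 - 3013/15684 = -15912543/83067692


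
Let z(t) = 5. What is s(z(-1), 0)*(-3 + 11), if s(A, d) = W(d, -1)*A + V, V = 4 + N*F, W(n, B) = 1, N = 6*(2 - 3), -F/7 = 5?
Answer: 1752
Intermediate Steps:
F = -35 (F = -7*5 = -35)
N = -6 (N = 6*(-1) = -6)
V = 214 (V = 4 - 6*(-35) = 4 + 210 = 214)
s(A, d) = 214 + A (s(A, d) = 1*A + 214 = A + 214 = 214 + A)
s(z(-1), 0)*(-3 + 11) = (214 + 5)*(-3 + 11) = 219*8 = 1752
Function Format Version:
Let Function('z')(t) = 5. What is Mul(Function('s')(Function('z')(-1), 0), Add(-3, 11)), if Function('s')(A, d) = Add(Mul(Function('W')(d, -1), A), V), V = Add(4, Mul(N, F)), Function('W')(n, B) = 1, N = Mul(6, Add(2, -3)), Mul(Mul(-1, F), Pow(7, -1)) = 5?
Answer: 1752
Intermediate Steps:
F = -35 (F = Mul(-7, 5) = -35)
N = -6 (N = Mul(6, -1) = -6)
V = 214 (V = Add(4, Mul(-6, -35)) = Add(4, 210) = 214)
Function('s')(A, d) = Add(214, A) (Function('s')(A, d) = Add(Mul(1, A), 214) = Add(A, 214) = Add(214, A))
Mul(Function('s')(Function('z')(-1), 0), Add(-3, 11)) = Mul(Add(214, 5), Add(-3, 11)) = Mul(219, 8) = 1752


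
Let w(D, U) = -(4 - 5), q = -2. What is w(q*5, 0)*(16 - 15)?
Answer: 1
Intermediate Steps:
w(D, U) = 1 (w(D, U) = -1*(-1) = 1)
w(q*5, 0)*(16 - 15) = 1*(16 - 15) = 1*1 = 1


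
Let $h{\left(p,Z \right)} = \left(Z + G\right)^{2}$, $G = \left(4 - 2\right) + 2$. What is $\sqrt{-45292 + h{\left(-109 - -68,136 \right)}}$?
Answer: $2 i \sqrt{6423} \approx 160.29 i$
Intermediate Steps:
$G = 4$ ($G = 2 + 2 = 4$)
$h{\left(p,Z \right)} = \left(4 + Z\right)^{2}$ ($h{\left(p,Z \right)} = \left(Z + 4\right)^{2} = \left(4 + Z\right)^{2}$)
$\sqrt{-45292 + h{\left(-109 - -68,136 \right)}} = \sqrt{-45292 + \left(4 + 136\right)^{2}} = \sqrt{-45292 + 140^{2}} = \sqrt{-45292 + 19600} = \sqrt{-25692} = 2 i \sqrt{6423}$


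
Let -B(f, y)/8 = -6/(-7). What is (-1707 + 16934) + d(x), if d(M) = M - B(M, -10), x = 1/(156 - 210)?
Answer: 5758391/378 ≈ 15234.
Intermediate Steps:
x = -1/54 (x = 1/(-54) = -1/54 ≈ -0.018519)
B(f, y) = -48/7 (B(f, y) = -(-48)/(-7) = -(-48)*(-1)/7 = -8*6/7 = -48/7)
d(M) = 48/7 + M (d(M) = M - 1*(-48/7) = M + 48/7 = 48/7 + M)
(-1707 + 16934) + d(x) = (-1707 + 16934) + (48/7 - 1/54) = 15227 + 2585/378 = 5758391/378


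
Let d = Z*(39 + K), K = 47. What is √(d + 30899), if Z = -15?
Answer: √29609 ≈ 172.07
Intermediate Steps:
d = -1290 (d = -15*(39 + 47) = -15*86 = -1290)
√(d + 30899) = √(-1290 + 30899) = √29609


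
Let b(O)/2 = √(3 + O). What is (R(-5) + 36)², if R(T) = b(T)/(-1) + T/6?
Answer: 44233/36 - 422*I*√2/3 ≈ 1228.7 - 198.93*I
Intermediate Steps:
b(O) = 2*√(3 + O)
R(T) = -2*√(3 + T) + T/6 (R(T) = (2*√(3 + T))/(-1) + T/6 = (2*√(3 + T))*(-1) + T*(⅙) = -2*√(3 + T) + T/6)
(R(-5) + 36)² = ((-2*√(3 - 5) + (⅙)*(-5)) + 36)² = ((-2*I*√2 - ⅚) + 36)² = ((-⅚ - 2*I*√2) + 36)² = (211/6 - 2*I*√2)²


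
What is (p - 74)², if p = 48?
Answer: 676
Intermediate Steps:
(p - 74)² = (48 - 74)² = (-26)² = 676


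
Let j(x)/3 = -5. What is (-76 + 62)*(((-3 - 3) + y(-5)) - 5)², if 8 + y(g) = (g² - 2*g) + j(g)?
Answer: -14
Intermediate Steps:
j(x) = -15 (j(x) = 3*(-5) = -15)
y(g) = -23 + g² - 2*g (y(g) = -8 + ((g² - 2*g) - 15) = -8 + (-15 + g² - 2*g) = -23 + g² - 2*g)
(-76 + 62)*(((-3 - 3) + y(-5)) - 5)² = (-76 + 62)*(((-3 - 3) + (-23 + (-5)² - 2*(-5))) - 5)² = -14*((-6 + (-23 + 25 + 10)) - 5)² = -14*((-6 + 12) - 5)² = -14*(6 - 5)² = -14*1² = -14*1 = -14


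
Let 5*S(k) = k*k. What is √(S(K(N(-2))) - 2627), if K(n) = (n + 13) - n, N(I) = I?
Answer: I*√64830/5 ≈ 50.923*I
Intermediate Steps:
K(n) = 13 (K(n) = (13 + n) - n = 13)
S(k) = k²/5 (S(k) = (k*k)/5 = k²/5)
√(S(K(N(-2))) - 2627) = √((⅕)*13² - 2627) = √((⅕)*169 - 2627) = √(169/5 - 2627) = √(-12966/5) = I*√64830/5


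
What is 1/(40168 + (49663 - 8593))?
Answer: 1/81238 ≈ 1.2310e-5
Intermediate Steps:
1/(40168 + (49663 - 8593)) = 1/(40168 + 41070) = 1/81238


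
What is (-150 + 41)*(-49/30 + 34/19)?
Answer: -9701/570 ≈ -17.019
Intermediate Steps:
(-150 + 41)*(-49/30 + 34/19) = -109*(-49*1/30 + 34*(1/19)) = -109*(-49/30 + 34/19) = -109*89/570 = -9701/570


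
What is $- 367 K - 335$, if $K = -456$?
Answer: $167017$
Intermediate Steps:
$- 367 K - 335 = \left(-367\right) \left(-456\right) - 335 = 167352 - 335 = 167017$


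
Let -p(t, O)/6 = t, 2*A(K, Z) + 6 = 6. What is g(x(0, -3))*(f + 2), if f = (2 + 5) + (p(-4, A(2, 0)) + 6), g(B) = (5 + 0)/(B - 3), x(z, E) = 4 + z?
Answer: 195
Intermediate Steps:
A(K, Z) = 0 (A(K, Z) = -3 + (½)*6 = -3 + 3 = 0)
g(B) = 5/(-3 + B)
p(t, O) = -6*t
f = 37 (f = (2 + 5) + (-6*(-4) + 6) = 7 + (24 + 6) = 7 + 30 = 37)
g(x(0, -3))*(f + 2) = (5/(-3 + (4 + 0)))*(37 + 2) = (5/(-3 + 4))*39 = (5/1)*39 = (5*1)*39 = 5*39 = 195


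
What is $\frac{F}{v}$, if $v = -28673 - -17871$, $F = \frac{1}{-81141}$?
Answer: $\frac{1}{876485082} \approx 1.1409 \cdot 10^{-9}$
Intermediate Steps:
$F = - \frac{1}{81141} \approx -1.2324 \cdot 10^{-5}$
$v = -10802$ ($v = -28673 + 17871 = -10802$)
$\frac{F}{v} = - \frac{1}{81141 \left(-10802\right)} = \left(- \frac{1}{81141}\right) \left(- \frac{1}{10802}\right) = \frac{1}{876485082}$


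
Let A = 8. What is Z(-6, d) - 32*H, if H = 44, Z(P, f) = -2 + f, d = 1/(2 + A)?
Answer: -14099/10 ≈ -1409.9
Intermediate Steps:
d = ⅒ (d = 1/(2 + 8) = 1/10 = ⅒ ≈ 0.10000)
Z(-6, d) - 32*H = (-2 + ⅒) - 32*44 = -19/10 - 1408 = -14099/10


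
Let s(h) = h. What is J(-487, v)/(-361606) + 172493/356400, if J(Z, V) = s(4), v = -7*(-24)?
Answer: 31186539079/64438189200 ≈ 0.48398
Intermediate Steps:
v = 168
J(Z, V) = 4
J(-487, v)/(-361606) + 172493/356400 = 4/(-361606) + 172493/356400 = 4*(-1/361606) + 172493*(1/356400) = -2/180803 + 172493/356400 = 31186539079/64438189200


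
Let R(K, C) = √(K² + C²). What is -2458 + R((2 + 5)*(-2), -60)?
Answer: -2458 + 2*√949 ≈ -2396.4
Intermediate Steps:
R(K, C) = √(C² + K²)
-2458 + R((2 + 5)*(-2), -60) = -2458 + √((-60)² + ((2 + 5)*(-2))²) = -2458 + √(3600 + (7*(-2))²) = -2458 + √(3600 + (-14)²) = -2458 + √(3600 + 196) = -2458 + √3796 = -2458 + 2*√949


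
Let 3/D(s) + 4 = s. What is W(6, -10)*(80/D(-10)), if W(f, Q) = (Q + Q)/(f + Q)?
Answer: -5600/3 ≈ -1866.7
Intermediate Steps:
D(s) = 3/(-4 + s)
W(f, Q) = 2*Q/(Q + f) (W(f, Q) = (2*Q)/(Q + f) = 2*Q/(Q + f))
W(6, -10)*(80/D(-10)) = (2*(-10)/(-10 + 6))*(80/((3/(-4 - 10)))) = (2*(-10)/(-4))*(80/((3/(-14)))) = (2*(-10)*(-¼))*(80/((3*(-1/14)))) = 5*(80/(-3/14)) = 5*(80*(-14/3)) = 5*(-1120/3) = -5600/3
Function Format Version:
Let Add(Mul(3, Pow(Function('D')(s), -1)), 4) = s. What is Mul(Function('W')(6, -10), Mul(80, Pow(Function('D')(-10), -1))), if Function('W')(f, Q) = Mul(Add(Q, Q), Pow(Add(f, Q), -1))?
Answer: Rational(-5600, 3) ≈ -1866.7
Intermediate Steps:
Function('D')(s) = Mul(3, Pow(Add(-4, s), -1))
Function('W')(f, Q) = Mul(2, Q, Pow(Add(Q, f), -1)) (Function('W')(f, Q) = Mul(Mul(2, Q), Pow(Add(Q, f), -1)) = Mul(2, Q, Pow(Add(Q, f), -1)))
Mul(Function('W')(6, -10), Mul(80, Pow(Function('D')(-10), -1))) = Mul(Mul(2, -10, Pow(Add(-10, 6), -1)), Mul(80, Pow(Mul(3, Pow(Add(-4, -10), -1)), -1))) = Mul(Mul(2, -10, Pow(-4, -1)), Mul(80, Pow(Mul(3, Pow(-14, -1)), -1))) = Mul(Mul(2, -10, Rational(-1, 4)), Mul(80, Pow(Mul(3, Rational(-1, 14)), -1))) = Mul(5, Mul(80, Pow(Rational(-3, 14), -1))) = Mul(5, Mul(80, Rational(-14, 3))) = Mul(5, Rational(-1120, 3)) = Rational(-5600, 3)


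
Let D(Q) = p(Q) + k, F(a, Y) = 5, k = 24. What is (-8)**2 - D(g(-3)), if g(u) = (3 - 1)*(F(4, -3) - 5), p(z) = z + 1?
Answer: 39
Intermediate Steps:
p(z) = 1 + z
g(u) = 0 (g(u) = (3 - 1)*(5 - 5) = 2*0 = 0)
D(Q) = 25 + Q (D(Q) = (1 + Q) + 24 = 25 + Q)
(-8)**2 - D(g(-3)) = (-8)**2 - (25 + 0) = 64 - 1*25 = 64 - 25 = 39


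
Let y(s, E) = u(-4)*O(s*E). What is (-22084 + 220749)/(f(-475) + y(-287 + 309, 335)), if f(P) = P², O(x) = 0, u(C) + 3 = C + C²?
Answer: 39733/45125 ≈ 0.88051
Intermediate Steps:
u(C) = -3 + C + C² (u(C) = -3 + (C + C²) = -3 + C + C²)
y(s, E) = 0 (y(s, E) = (-3 - 4 + (-4)²)*0 = (-3 - 4 + 16)*0 = 9*0 = 0)
(-22084 + 220749)/(f(-475) + y(-287 + 309, 335)) = (-22084 + 220749)/((-475)² + 0) = 198665/(225625 + 0) = 198665/225625 = 198665*(1/225625) = 39733/45125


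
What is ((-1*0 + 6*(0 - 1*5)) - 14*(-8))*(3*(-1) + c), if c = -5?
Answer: -656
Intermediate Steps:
((-1*0 + 6*(0 - 1*5)) - 14*(-8))*(3*(-1) + c) = ((-1*0 + 6*(0 - 1*5)) - 14*(-8))*(3*(-1) - 5) = ((0 + 6*(0 - 5)) + 112)*(-3 - 5) = ((0 + 6*(-5)) + 112)*(-8) = ((0 - 30) + 112)*(-8) = (-30 + 112)*(-8) = 82*(-8) = -656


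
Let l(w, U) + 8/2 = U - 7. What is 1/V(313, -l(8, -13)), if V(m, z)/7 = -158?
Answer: -1/1106 ≈ -0.00090416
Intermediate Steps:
l(w, U) = -11 + U (l(w, U) = -4 + (U - 7) = -4 + (-7 + U) = -11 + U)
V(m, z) = -1106 (V(m, z) = 7*(-158) = -1106)
1/V(313, -l(8, -13)) = 1/(-1106) = -1/1106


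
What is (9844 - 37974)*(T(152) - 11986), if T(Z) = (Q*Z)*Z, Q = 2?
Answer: -962664860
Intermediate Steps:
T(Z) = 2*Z² (T(Z) = (2*Z)*Z = 2*Z²)
(9844 - 37974)*(T(152) - 11986) = (9844 - 37974)*(2*152² - 11986) = -28130*(2*23104 - 11986) = -28130*(46208 - 11986) = -28130*34222 = -962664860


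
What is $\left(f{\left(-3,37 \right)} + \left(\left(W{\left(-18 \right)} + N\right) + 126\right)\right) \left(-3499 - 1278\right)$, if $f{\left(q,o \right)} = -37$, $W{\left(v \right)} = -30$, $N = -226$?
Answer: $797759$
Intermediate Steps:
$\left(f{\left(-3,37 \right)} + \left(\left(W{\left(-18 \right)} + N\right) + 126\right)\right) \left(-3499 - 1278\right) = \left(-37 + \left(\left(-30 - 226\right) + 126\right)\right) \left(-3499 - 1278\right) = \left(-37 + \left(-256 + 126\right)\right) \left(-4777\right) = \left(-37 - 130\right) \left(-4777\right) = \left(-167\right) \left(-4777\right) = 797759$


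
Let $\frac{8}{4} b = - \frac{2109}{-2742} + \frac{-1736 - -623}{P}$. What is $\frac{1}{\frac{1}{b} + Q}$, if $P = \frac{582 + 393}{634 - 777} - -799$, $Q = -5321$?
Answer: $- \frac{633020}{3370290569} \approx -0.00018782$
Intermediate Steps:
$P = \frac{8714}{11}$ ($P = \frac{975}{-143} + 799 = 975 \left(- \frac{1}{143}\right) + 799 = - \frac{75}{11} + 799 = \frac{8714}{11} \approx 792.18$)
$b = - \frac{633020}{1991149}$ ($b = \frac{- \frac{2109}{-2742} + \frac{-1736 - -623}{\frac{8714}{11}}}{2} = \frac{\left(-2109\right) \left(- \frac{1}{2742}\right) + \left(-1736 + 623\right) \frac{11}{8714}}{2} = \frac{\frac{703}{914} - \frac{12243}{8714}}{2} = \frac{1}{2} \left(- \frac{1266040}{1991149}\right) = - \frac{633020}{1991149} \approx -0.31792$)
$\frac{1}{\frac{1}{b} + Q} = \frac{1}{\frac{1}{- \frac{633020}{1991149}} - 5321} = \frac{1}{- \frac{1991149}{633020} - 5321} = \frac{1}{- \frac{3370290569}{633020}} = - \frac{633020}{3370290569}$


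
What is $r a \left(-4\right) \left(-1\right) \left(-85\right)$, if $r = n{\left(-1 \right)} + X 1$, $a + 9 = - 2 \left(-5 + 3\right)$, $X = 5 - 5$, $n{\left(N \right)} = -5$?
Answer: $-8500$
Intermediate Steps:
$X = 0$ ($X = 5 - 5 = 0$)
$a = -5$ ($a = -9 - 2 \left(-5 + 3\right) = -9 - -4 = -9 + 4 = -5$)
$r = -5$ ($r = -5 + 0 \cdot 1 = -5 + 0 = -5$)
$r a \left(-4\right) \left(-1\right) \left(-85\right) = - 5 \left(-5\right) \left(-4\right) \left(-1\right) \left(-85\right) = - 5 \cdot 20 \left(-1\right) \left(-85\right) = \left(-5\right) \left(-20\right) \left(-85\right) = 100 \left(-85\right) = -8500$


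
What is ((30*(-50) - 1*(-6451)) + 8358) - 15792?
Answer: -2483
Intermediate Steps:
((30*(-50) - 1*(-6451)) + 8358) - 15792 = ((-1500 + 6451) + 8358) - 15792 = (4951 + 8358) - 15792 = 13309 - 15792 = -2483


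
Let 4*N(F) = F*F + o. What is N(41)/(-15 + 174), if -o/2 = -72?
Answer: 1825/636 ≈ 2.8695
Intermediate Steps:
o = 144 (o = -2*(-72) = 144)
N(F) = 36 + F**2/4 (N(F) = (F*F + 144)/4 = (F**2 + 144)/4 = (144 + F**2)/4 = 36 + F**2/4)
N(41)/(-15 + 174) = (36 + (1/4)*41**2)/(-15 + 174) = (36 + (1/4)*1681)/159 = (36 + 1681/4)*(1/159) = (1825/4)*(1/159) = 1825/636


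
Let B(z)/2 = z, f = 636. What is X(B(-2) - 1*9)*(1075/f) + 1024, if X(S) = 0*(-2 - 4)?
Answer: 1024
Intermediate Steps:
B(z) = 2*z
X(S) = 0 (X(S) = 0*(-6) = 0)
X(B(-2) - 1*9)*(1075/f) + 1024 = 0*(1075/636) + 1024 = 0 + 1024 = 1024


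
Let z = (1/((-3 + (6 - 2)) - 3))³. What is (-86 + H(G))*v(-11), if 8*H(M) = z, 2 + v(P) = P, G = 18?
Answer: 71565/64 ≈ 1118.2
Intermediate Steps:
v(P) = -2 + P
z = -⅛ (z = (1/((-3 + 4) - 3))³ = (1/(1 - 3))³ = (1/(-2))³ = (-½)³ = -⅛ ≈ -0.12500)
H(M) = -1/64 (H(M) = (⅛)*(-⅛) = -1/64)
(-86 + H(G))*v(-11) = (-86 - 1/64)*(-2 - 11) = -5505/64*(-13) = 71565/64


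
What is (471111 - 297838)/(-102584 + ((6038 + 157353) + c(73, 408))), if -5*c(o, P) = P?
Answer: 866365/303627 ≈ 2.8534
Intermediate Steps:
c(o, P) = -P/5
(471111 - 297838)/(-102584 + ((6038 + 157353) + c(73, 408))) = (471111 - 297838)/(-102584 + ((6038 + 157353) - 1/5*408)) = 173273/(-102584 + (163391 - 408/5)) = 173273/(-102584 + 816547/5) = 173273/(303627/5) = 173273*(5/303627) = 866365/303627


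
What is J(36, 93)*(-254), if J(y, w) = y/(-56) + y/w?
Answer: 14097/217 ≈ 64.963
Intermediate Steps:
J(y, w) = -y/56 + y/w (J(y, w) = y*(-1/56) + y/w = -y/56 + y/w)
J(36, 93)*(-254) = (-1/56*36 + 36/93)*(-254) = (-9/14 + 36*(1/93))*(-254) = (-9/14 + 12/31)*(-254) = -111/434*(-254) = 14097/217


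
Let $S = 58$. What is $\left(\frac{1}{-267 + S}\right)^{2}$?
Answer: $\frac{1}{43681} \approx 2.2893 \cdot 10^{-5}$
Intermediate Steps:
$\left(\frac{1}{-267 + S}\right)^{2} = \left(\frac{1}{-267 + 58}\right)^{2} = \left(\frac{1}{-209}\right)^{2} = \left(- \frac{1}{209}\right)^{2} = \frac{1}{43681}$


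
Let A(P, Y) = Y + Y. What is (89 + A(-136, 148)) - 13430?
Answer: -13045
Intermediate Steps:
A(P, Y) = 2*Y
(89 + A(-136, 148)) - 13430 = (89 + 2*148) - 13430 = (89 + 296) - 13430 = 385 - 13430 = -13045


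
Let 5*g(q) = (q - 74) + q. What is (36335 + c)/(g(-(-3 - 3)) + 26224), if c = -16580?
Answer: 10975/14562 ≈ 0.75367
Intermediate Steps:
g(q) = -74/5 + 2*q/5 (g(q) = ((q - 74) + q)/5 = ((-74 + q) + q)/5 = (-74 + 2*q)/5 = -74/5 + 2*q/5)
(36335 + c)/(g(-(-3 - 3)) + 26224) = (36335 - 16580)/((-74/5 + 2*(-(-3 - 3))/5) + 26224) = 19755/((-74/5 + 2*(-1*(-6))/5) + 26224) = 19755/((-74/5 + (⅖)*6) + 26224) = 19755/((-74/5 + 12/5) + 26224) = 19755/(-62/5 + 26224) = 19755/(131058/5) = 19755*(5/131058) = 10975/14562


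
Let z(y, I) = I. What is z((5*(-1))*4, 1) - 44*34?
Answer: -1495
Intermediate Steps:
z((5*(-1))*4, 1) - 44*34 = 1 - 44*34 = 1 - 1496 = -1495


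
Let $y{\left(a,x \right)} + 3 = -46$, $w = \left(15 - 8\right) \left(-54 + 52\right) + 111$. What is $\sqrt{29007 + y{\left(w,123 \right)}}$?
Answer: $\sqrt{28958} \approx 170.17$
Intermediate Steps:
$w = 97$ ($w = 7 \left(-2\right) + 111 = -14 + 111 = 97$)
$y{\left(a,x \right)} = -49$ ($y{\left(a,x \right)} = -3 - 46 = -49$)
$\sqrt{29007 + y{\left(w,123 \right)}} = \sqrt{29007 - 49} = \sqrt{28958}$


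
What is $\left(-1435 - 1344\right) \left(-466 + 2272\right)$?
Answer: $-5018874$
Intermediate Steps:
$\left(-1435 - 1344\right) \left(-466 + 2272\right) = \left(-2779\right) 1806 = -5018874$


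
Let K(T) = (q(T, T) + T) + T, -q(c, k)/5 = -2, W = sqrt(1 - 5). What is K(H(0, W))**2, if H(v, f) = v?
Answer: 100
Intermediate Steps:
W = 2*I (W = sqrt(-4) = 2*I ≈ 2.0*I)
q(c, k) = 10 (q(c, k) = -5*(-2) = 10)
K(T) = 10 + 2*T (K(T) = (10 + T) + T = 10 + 2*T)
K(H(0, W))**2 = (10 + 2*0)**2 = (10 + 0)**2 = 10**2 = 100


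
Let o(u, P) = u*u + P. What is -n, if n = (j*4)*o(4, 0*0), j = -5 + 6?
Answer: -64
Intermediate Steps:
o(u, P) = P + u² (o(u, P) = u² + P = P + u²)
j = 1
n = 64 (n = (1*4)*(0*0 + 4²) = 4*(0 + 16) = 4*16 = 64)
-n = -1*64 = -64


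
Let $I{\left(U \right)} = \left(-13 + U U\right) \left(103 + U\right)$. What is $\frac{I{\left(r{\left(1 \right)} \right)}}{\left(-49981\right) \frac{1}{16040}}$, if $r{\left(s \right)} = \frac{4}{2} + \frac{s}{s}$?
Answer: $\frac{6800960}{49981} \approx 136.07$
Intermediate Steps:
$r{\left(s \right)} = 3$ ($r{\left(s \right)} = 4 \cdot \frac{1}{2} + 1 = 2 + 1 = 3$)
$I{\left(U \right)} = \left(-13 + U^{2}\right) \left(103 + U\right)$
$\frac{I{\left(r{\left(1 \right)} \right)}}{\left(-49981\right) \frac{1}{16040}} = \frac{-1339 + 3^{3} - 39 + 103 \cdot 3^{2}}{\left(-49981\right) \frac{1}{16040}} = \frac{-1339 + 27 - 39 + 103 \cdot 9}{\left(-49981\right) \frac{1}{16040}} = \frac{-1339 + 27 - 39 + 927}{- \frac{49981}{16040}} = \left(-424\right) \left(- \frac{16040}{49981}\right) = \frac{6800960}{49981}$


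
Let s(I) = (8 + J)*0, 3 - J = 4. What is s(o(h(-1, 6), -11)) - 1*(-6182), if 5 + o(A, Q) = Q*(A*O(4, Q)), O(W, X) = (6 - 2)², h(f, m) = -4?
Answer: 6182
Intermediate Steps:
J = -1 (J = 3 - 1*4 = 3 - 4 = -1)
O(W, X) = 16 (O(W, X) = 4² = 16)
o(A, Q) = -5 + 16*A*Q (o(A, Q) = -5 + Q*(A*16) = -5 + Q*(16*A) = -5 + 16*A*Q)
s(I) = 0 (s(I) = (8 - 1)*0 = 7*0 = 0)
s(o(h(-1, 6), -11)) - 1*(-6182) = 0 - 1*(-6182) = 0 + 6182 = 6182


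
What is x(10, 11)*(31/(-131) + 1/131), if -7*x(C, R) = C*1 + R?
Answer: 90/131 ≈ 0.68702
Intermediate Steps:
x(C, R) = -C/7 - R/7 (x(C, R) = -(C*1 + R)/7 = -(C + R)/7 = -C/7 - R/7)
x(10, 11)*(31/(-131) + 1/131) = (-1/7*10 - 1/7*11)*(31/(-131) + 1/131) = (-10/7 - 11/7)*(31*(-1/131) + 1/131) = -3*(-31/131 + 1/131) = -3*(-30/131) = 90/131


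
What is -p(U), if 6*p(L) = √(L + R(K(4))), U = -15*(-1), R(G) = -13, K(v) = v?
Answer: -√2/6 ≈ -0.23570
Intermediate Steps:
U = 15
p(L) = √(-13 + L)/6 (p(L) = √(L - 13)/6 = √(-13 + L)/6)
-p(U) = -√(-13 + 15)/6 = -√2/6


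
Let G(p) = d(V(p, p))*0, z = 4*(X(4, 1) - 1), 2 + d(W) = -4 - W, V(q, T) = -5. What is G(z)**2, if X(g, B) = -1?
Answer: 0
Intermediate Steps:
d(W) = -6 - W (d(W) = -2 + (-4 - W) = -6 - W)
z = -8 (z = 4*(-1 - 1) = 4*(-2) = -8)
G(p) = 0 (G(p) = (-6 - 1*(-5))*0 = (-6 + 5)*0 = -1*0 = 0)
G(z)**2 = 0**2 = 0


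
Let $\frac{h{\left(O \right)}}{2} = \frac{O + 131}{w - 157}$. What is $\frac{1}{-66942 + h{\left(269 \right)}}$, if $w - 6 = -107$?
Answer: $- \frac{129}{8635918} \approx -1.4938 \cdot 10^{-5}$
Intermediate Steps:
$w = -101$ ($w = 6 - 107 = -101$)
$h{\left(O \right)} = - \frac{131}{129} - \frac{O}{129}$ ($h{\left(O \right)} = 2 \frac{O + 131}{-101 - 157} = 2 \frac{131 + O}{-258} = 2 \left(131 + O\right) \left(- \frac{1}{258}\right) = 2 \left(- \frac{131}{258} - \frac{O}{258}\right) = - \frac{131}{129} - \frac{O}{129}$)
$\frac{1}{-66942 + h{\left(269 \right)}} = \frac{1}{-66942 - \frac{400}{129}} = \frac{1}{- \frac{8635918}{129}} = - \frac{129}{8635918}$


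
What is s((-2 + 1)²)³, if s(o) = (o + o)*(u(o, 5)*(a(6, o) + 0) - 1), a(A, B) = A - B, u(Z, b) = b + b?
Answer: 941192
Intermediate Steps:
u(Z, b) = 2*b
s(o) = 2*o*(59 - 10*o) (s(o) = (o + o)*((2*5)*((6 - o) + 0) - 1) = (2*o)*(10*(6 - o) - 1) = (2*o)*((60 - 10*o) - 1) = (2*o)*(59 - 10*o) = 2*o*(59 - 10*o))
s((-2 + 1)²)³ = (2*(-2 + 1)²*(59 - 10*(-2 + 1)²))³ = (2*(-1)²*(59 - 10*(-1)²))³ = (2*1*(59 - 10*1))³ = (2*1*(59 - 10))³ = (2*1*49)³ = 98³ = 941192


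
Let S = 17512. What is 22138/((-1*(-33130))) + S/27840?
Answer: 14956181/11529240 ≈ 1.2972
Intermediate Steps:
22138/((-1*(-33130))) + S/27840 = 22138/((-1*(-33130))) + 17512/27840 = 22138/33130 + 17512*(1/27840) = 22138*(1/33130) + 2189/3480 = 11069/16565 + 2189/3480 = 14956181/11529240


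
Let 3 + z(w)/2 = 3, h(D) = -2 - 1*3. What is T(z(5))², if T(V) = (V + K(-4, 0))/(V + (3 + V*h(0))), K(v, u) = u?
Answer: 0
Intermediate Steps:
h(D) = -5 (h(D) = -2 - 3 = -5)
z(w) = 0 (z(w) = -6 + 2*3 = -6 + 6 = 0)
T(V) = V/(3 - 4*V) (T(V) = (V + 0)/(V + (3 + V*(-5))) = V/(V + (3 - 5*V)) = V/(3 - 4*V))
T(z(5))² = (0/(3 - 4*0))² = (0/(3 + 0))² = (0/3)² = (0*(⅓))² = 0² = 0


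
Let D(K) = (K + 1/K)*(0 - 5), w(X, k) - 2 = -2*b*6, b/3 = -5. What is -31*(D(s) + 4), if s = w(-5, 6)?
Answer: 5111807/182 ≈ 28087.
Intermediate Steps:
b = -15 (b = 3*(-5) = -15)
w(X, k) = 182 (w(X, k) = 2 - 2*(-15)*6 = 2 + 30*6 = 2 + 180 = 182)
s = 182
D(K) = -5*K - 5/K (D(K) = (K + 1/K)*(-5) = -5*K - 5/K)
-31*(D(s) + 4) = -31*((-5*182 - 5/182) + 4) = -31*((-910 - 5*1/182) + 4) = -31*((-910 - 5/182) + 4) = -31*(-165625/182 + 4) = -31*(-164897/182) = 5111807/182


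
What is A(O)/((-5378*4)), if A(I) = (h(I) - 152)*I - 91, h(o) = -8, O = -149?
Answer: -23749/21512 ≈ -1.1040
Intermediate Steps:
A(I) = -91 - 160*I (A(I) = (-8 - 152)*I - 91 = -160*I - 91 = -91 - 160*I)
A(O)/((-5378*4)) = (-91 - 160*(-149))/((-5378*4)) = (-91 + 23840)/(-21512) = 23749*(-1/21512) = -23749/21512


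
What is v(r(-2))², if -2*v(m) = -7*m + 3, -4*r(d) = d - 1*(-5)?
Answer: 1089/64 ≈ 17.016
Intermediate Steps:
r(d) = -5/4 - d/4 (r(d) = -(d - 1*(-5))/4 = -(d + 5)/4 = -(5 + d)/4 = -5/4 - d/4)
v(m) = -3/2 + 7*m/2 (v(m) = -(-7*m + 3)/2 = -(3 - 7*m)/2 = -3/2 + 7*m/2)
v(r(-2))² = (-3/2 + 7*(-5/4 - ¼*(-2))/2)² = (-3/2 + 7*(-5/4 + ½)/2)² = (-3/2 + (7/2)*(-¾))² = (-3/2 - 21/8)² = (-33/8)² = 1089/64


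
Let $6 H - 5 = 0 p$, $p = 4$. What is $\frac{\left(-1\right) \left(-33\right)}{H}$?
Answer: $\frac{198}{5} \approx 39.6$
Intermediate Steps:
$H = \frac{5}{6}$ ($H = \frac{5}{6} + \frac{0 \cdot 4}{6} = \frac{5}{6} + \frac{1}{6} \cdot 0 = \frac{5}{6} + 0 = \frac{5}{6} \approx 0.83333$)
$\frac{\left(-1\right) \left(-33\right)}{H} = \frac{\left(-1\right) \left(-33\right)}{\frac{5}{6}} = 33 \cdot \frac{6}{5} = \frac{198}{5}$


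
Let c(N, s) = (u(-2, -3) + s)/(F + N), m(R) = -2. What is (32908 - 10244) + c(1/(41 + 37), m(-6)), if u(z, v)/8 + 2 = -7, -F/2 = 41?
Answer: 144942052/6395 ≈ 22665.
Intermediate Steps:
F = -82 (F = -2*41 = -82)
u(z, v) = -72 (u(z, v) = -16 + 8*(-7) = -16 - 56 = -72)
c(N, s) = (-72 + s)/(-82 + N)
(32908 - 10244) + c(1/(41 + 37), m(-6)) = (32908 - 10244) + (-72 - 2)/(-82 + 1/(41 + 37)) = 22664 - 74/(-82 + 1/78) = 22664 - 74/(-6395/78) = 22664 - 78/6395*(-74) = 22664 + 5772/6395 = 144942052/6395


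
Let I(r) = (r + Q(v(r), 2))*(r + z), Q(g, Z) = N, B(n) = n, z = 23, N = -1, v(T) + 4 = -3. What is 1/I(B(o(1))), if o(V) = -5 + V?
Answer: -1/95 ≈ -0.010526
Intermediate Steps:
v(T) = -7 (v(T) = -4 - 3 = -7)
Q(g, Z) = -1
I(r) = (-1 + r)*(23 + r) (I(r) = (r - 1)*(r + 23) = (-1 + r)*(23 + r))
1/I(B(o(1))) = 1/(-23 + (-5 + 1)**2 + 22*(-5 + 1)) = 1/(-23 + (-4)**2 + 22*(-4)) = 1/(-23 + 16 - 88) = 1/(-95) = -1/95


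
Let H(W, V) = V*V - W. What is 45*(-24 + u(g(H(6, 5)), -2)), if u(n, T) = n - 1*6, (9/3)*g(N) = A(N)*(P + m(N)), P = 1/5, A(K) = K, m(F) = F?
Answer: 4122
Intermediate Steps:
P = ⅕ ≈ 0.20000
H(W, V) = V² - W
g(N) = N*(⅕ + N)/3 (g(N) = (N*(⅕ + N))/3 = N*(⅕ + N)/3)
u(n, T) = -6 + n (u(n, T) = n - 6 = -6 + n)
45*(-24 + u(g(H(6, 5)), -2)) = 45*(-24 + (-6 + (5² - 1*6)*(1 + 5*(5² - 1*6))/15)) = 45*(-24 + (-6 + (25 - 6)*(1 + 5*(25 - 6))/15)) = 45*(-24 + (-6 + (1/15)*19*(1 + 5*19))) = 45*(-24 + (-6 + (1/15)*19*(1 + 95))) = 45*(-24 + (-6 + (1/15)*19*96)) = 45*(-24 + (-6 + 608/5)) = 45*(-24 + 578/5) = 45*(458/5) = 4122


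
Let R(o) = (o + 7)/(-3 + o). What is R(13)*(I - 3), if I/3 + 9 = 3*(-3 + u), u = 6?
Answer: -6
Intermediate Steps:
I = 0 (I = -27 + 3*(3*(-3 + 6)) = -27 + 3*(3*3) = -27 + 3*9 = -27 + 27 = 0)
R(o) = (7 + o)/(-3 + o)
R(13)*(I - 3) = ((7 + 13)/(-3 + 13))*(0 - 3) = (20/10)*(-3) = ((⅒)*20)*(-3) = 2*(-3) = -6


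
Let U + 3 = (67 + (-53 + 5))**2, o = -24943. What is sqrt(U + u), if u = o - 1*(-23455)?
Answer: I*sqrt(1130) ≈ 33.615*I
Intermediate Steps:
u = -1488 (u = -24943 - 1*(-23455) = -24943 + 23455 = -1488)
U = 358 (U = -3 + (67 + (-53 + 5))**2 = -3 + (67 - 48)**2 = -3 + 19**2 = -3 + 361 = 358)
sqrt(U + u) = sqrt(358 - 1488) = sqrt(-1130) = I*sqrt(1130)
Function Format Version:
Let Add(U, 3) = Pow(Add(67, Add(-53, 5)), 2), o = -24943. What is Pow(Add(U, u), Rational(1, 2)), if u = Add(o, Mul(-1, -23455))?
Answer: Mul(I, Pow(1130, Rational(1, 2))) ≈ Mul(33.615, I)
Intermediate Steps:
u = -1488 (u = Add(-24943, Mul(-1, -23455)) = Add(-24943, 23455) = -1488)
U = 358 (U = Add(-3, Pow(Add(67, Add(-53, 5)), 2)) = Add(-3, Pow(Add(67, -48), 2)) = Add(-3, Pow(19, 2)) = Add(-3, 361) = 358)
Pow(Add(U, u), Rational(1, 2)) = Pow(Add(358, -1488), Rational(1, 2)) = Pow(-1130, Rational(1, 2)) = Mul(I, Pow(1130, Rational(1, 2)))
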